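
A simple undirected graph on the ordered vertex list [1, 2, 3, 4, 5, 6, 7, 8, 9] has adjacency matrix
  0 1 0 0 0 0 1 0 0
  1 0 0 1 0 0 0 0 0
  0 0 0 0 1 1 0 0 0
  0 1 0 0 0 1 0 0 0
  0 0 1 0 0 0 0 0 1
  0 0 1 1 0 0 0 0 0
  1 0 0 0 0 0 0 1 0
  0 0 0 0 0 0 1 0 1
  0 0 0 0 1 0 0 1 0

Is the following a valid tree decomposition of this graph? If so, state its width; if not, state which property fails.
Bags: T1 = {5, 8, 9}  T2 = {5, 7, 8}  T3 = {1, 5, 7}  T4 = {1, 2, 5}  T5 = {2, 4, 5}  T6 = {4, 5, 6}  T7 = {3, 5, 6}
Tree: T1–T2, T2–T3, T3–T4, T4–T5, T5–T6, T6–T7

Yes; width 2.

Checking the three conditions: (i) the bags cover all of {1, 2, 3, 4, 5, 6, 7, 8, 9}; (ii) for each edge, some bag contains both endpoints; (iii) the bags containing any fixed vertex form a subtree. All hold, so the decomposition is valid with width 3 − 1 = 2.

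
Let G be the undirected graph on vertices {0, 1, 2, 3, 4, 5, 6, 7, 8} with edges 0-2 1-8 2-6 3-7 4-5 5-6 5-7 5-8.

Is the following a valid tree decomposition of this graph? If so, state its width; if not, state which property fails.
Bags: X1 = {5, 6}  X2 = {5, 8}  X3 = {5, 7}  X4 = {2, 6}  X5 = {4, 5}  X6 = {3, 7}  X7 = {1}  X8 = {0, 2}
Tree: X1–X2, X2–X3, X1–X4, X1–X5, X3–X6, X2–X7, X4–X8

No — edge (8,1) lies in no bag.

A tree decomposition must satisfy three properties: every vertex lies in some bag; for every edge, both endpoints lie together in some bag; and for every vertex, the bags containing it form a connected subtree. Here edge (8,1) lies in no bag, so the decomposition is invalid.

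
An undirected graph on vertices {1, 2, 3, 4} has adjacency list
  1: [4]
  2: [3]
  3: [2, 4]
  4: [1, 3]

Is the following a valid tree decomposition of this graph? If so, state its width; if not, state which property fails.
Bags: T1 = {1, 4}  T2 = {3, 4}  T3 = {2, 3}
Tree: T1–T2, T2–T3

Yes; width 1.

Checking the three conditions: (i) the bags cover all of {1, 2, 3, 4}; (ii) for each edge, some bag contains both endpoints; (iii) the bags containing any fixed vertex form a subtree. All hold, so the decomposition is valid with width 2 − 1 = 1.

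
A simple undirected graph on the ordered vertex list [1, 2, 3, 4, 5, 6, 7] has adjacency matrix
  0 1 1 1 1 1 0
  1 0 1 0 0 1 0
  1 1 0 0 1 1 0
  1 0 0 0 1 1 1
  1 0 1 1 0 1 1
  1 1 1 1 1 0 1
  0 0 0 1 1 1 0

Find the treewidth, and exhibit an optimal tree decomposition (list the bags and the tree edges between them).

The largest bag has 4 vertices, giving width 3; this decomposition certifies tw(G) ≤ 3. For the lower bound, the 4 vertices {1, 2, 3, 6} are pairwise adjacent, and any tree decomposition puts a clique entirely inside one bag — forcing width ≥ 3. Therefore the treewidth is 3.

Treewidth 3.
One optimal decomposition is:
Bags: B1 = {4, 5, 6, 7}  B2 = {1, 4, 5, 6}  B3 = {1, 3, 5, 6}  B4 = {1, 2, 3, 6}
Tree: B1–B2, B2–B3, B3–B4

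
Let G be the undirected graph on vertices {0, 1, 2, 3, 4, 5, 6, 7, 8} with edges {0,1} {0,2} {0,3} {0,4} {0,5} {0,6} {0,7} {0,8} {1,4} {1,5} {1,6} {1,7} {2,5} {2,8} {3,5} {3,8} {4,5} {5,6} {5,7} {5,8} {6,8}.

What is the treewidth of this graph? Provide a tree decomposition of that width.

The largest bag has 4 vertices, giving width 3; this decomposition certifies tw(G) ≤ 3. For the lower bound, the 4 vertices {0, 2, 5, 8} are pairwise adjacent, and any tree decomposition puts a clique entirely inside one bag — forcing width ≥ 3. Therefore the treewidth is 3.

Treewidth 3.
One such decomposition:
Bags: B1 = {0, 1, 5, 6}  B2 = {0, 1, 4, 5}  B3 = {0, 5, 6, 8}  B4 = {0, 3, 5, 8}  B5 = {0, 1, 5, 7}  B6 = {0, 2, 5, 8}
Tree: B1–B2, B1–B3, B3–B4, B1–B5, B4–B6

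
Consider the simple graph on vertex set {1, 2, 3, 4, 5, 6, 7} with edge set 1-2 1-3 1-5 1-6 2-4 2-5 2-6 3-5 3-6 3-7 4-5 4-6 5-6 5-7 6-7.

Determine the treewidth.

3

A width-3 tree decomposition is:
Bags: B1 = {3, 5, 6, 7}  B2 = {1, 3, 5, 6}  B3 = {1, 2, 5, 6}  B4 = {2, 4, 5, 6}
Tree: B1–B2, B2–B3, B3–B4
The largest bag has 4 vertices, giving width 3; this decomposition certifies tw(G) ≤ 3. Conversely, {1, 2, 5, 6} is a clique of size 4, and the vertices of any clique must share a bag in every tree decomposition; so some bag has ≥ 4 vertices and tw(G) ≥ 3. Therefore the treewidth is 3.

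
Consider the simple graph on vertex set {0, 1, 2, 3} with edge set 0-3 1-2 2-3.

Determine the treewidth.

1

A width-1 tree decomposition is:
Bags: B1 = {1, 2}  B2 = {2, 3}  B3 = {0, 3}
Tree: B1–B2, B2–B3
Each bag holds 2 vertices, so the decomposition has width 1, which upper-bounds the treewidth. G has an edge, so its treewidth is at least 1. Hence tw(G) = 1 exactly.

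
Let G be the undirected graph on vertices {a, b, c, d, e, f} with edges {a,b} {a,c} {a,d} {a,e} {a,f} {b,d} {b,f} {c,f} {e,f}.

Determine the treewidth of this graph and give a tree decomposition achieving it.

Treewidth 2.
One such decomposition:
Bags: B1 = {a, e, f}  B2 = {a, b, f}  B3 = {a, b, d}  B4 = {a, c, f}
Tree: B1–B2, B2–B3, B2–B4

The largest bag has 3 vertices, giving width 2; this decomposition certifies tw(G) ≤ 2. Conversely, {a, b, d} is a clique of size 3, and the vertices of any clique must share a bag in every tree decomposition; so some bag has ≥ 3 vertices and tw(G) ≥ 2. Therefore the treewidth is 2.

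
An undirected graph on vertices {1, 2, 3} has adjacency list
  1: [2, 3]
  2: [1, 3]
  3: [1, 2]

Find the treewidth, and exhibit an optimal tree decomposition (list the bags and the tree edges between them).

A single bag containing all 3 vertices is trivially a valid decomposition of width 2. Conversely, {1, 2, 3} is a clique of size 3, and the vertices of any clique must share a bag in every tree decomposition; so some bag has ≥ 3 vertices and tw(G) ≥ 2. The upper and lower bounds meet at 2, so that is the treewidth.

Treewidth 2.
One optimal decomposition is:
Bags: B1 = {1, 2, 3}
Tree: (single bag)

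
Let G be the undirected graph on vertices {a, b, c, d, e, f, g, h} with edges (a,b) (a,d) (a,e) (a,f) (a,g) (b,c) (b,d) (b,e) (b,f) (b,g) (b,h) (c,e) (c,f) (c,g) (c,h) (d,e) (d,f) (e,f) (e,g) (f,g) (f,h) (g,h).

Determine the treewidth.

4

A width-4 tree decomposition is:
Bags: B1 = {b, c, e, f, g}  B2 = {b, c, f, g, h}  B3 = {a, b, e, f, g}  B4 = {a, b, d, e, f}
Tree: B1–B2, B1–B3, B3–B4
Each bag holds 5 vertices, so the decomposition has width 4, which upper-bounds the treewidth. For the lower bound, the 5 vertices {a, b, d, e, f} are pairwise adjacent, and any tree decomposition puts a clique entirely inside one bag — forcing width ≥ 4. Hence tw(G) = 4 exactly.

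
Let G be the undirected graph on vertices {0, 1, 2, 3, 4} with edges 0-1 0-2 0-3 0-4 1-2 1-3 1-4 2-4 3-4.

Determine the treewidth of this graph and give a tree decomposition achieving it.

Treewidth 3.
One such decomposition:
Bags: B1 = {0, 1, 3, 4}  B2 = {0, 1, 2, 4}
Tree: B1–B2

Each bag holds 4 vertices, so the decomposition has width 3, which upper-bounds the treewidth. On the other hand G contains the 4-clique {0, 1, 2, 4}. A clique must lie in a single bag of any decomposition, so no decomposition can have width below 3. Combining the bounds, tw(G) = 3.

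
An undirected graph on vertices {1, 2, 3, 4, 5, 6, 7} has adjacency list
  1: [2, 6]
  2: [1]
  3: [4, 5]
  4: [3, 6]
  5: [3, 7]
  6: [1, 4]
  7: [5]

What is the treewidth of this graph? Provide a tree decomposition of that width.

Each bag holds 2 vertices, so the decomposition has width 1, which upper-bounds the treewidth. Any graph with an edge has treewidth ≥ 1, and G has the edge 7–5. The upper and lower bounds meet at 1, so that is the treewidth.

Treewidth 1.
One such decomposition:
Bags: B1 = {5, 7}  B2 = {3, 5}  B3 = {3, 4}  B4 = {4, 6}  B5 = {1, 6}  B6 = {1, 2}
Tree: B1–B2, B2–B3, B3–B4, B4–B5, B5–B6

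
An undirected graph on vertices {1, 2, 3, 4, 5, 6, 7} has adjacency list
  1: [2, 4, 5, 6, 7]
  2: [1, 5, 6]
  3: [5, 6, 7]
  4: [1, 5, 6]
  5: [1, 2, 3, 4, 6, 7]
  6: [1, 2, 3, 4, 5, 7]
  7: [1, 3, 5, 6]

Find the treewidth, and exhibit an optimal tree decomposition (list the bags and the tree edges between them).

Every bag has size at most 4, so the width is 4 − 1 = 3 and tw(G) ≤ 3. Conversely, {1, 2, 5, 6} is a clique of size 4, and the vertices of any clique must share a bag in every tree decomposition; so some bag has ≥ 4 vertices and tw(G) ≥ 3. Combining the bounds, tw(G) = 3.

Treewidth 3.
One such decomposition:
Bags: B1 = {1, 4, 5, 6}  B2 = {1, 2, 5, 6}  B3 = {1, 5, 6, 7}  B4 = {3, 5, 6, 7}
Tree: B1–B2, B2–B3, B3–B4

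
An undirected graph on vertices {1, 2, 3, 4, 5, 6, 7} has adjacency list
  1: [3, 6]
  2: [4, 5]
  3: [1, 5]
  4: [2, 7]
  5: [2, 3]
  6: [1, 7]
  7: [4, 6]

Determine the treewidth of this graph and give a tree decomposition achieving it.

The largest bag has 3 vertices, giving width 2; this decomposition certifies tw(G) ≤ 2. Since 5–3–1–6–7–4–2–5 is a cycle in G, G is not acyclic. Forests are exactly the graphs of treewidth ≤ 1, so tw(G) ≥ 2. The upper and lower bounds meet at 2, so that is the treewidth.

Treewidth 2.
One such decomposition:
Bags: B1 = {1, 3, 5}  B2 = {1, 5, 6}  B3 = {5, 6, 7}  B4 = {4, 5, 7}  B5 = {2, 4, 5}
Tree: B1–B2, B2–B3, B3–B4, B4–B5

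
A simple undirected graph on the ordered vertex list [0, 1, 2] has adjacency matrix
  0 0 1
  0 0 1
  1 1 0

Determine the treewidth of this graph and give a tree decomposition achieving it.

Every bag has size at most 2, so the width is 2 − 1 = 1 and tw(G) ≤ 1. Any graph with an edge has treewidth ≥ 1, and G has the edge 1–2. Hence tw(G) = 1 exactly.

Treewidth 1.
One optimal decomposition is:
Bags: B1 = {1, 2}  B2 = {0, 2}
Tree: B1–B2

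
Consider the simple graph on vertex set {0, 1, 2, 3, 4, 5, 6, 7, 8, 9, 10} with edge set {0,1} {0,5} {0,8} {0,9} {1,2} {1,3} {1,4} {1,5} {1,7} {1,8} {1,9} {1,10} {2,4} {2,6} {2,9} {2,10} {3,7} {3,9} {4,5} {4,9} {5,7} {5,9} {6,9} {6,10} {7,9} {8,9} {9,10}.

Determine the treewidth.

3

A width-3 tree decomposition is:
Bags: B1 = {1, 5, 7, 9}  B2 = {1, 3, 7, 9}  B3 = {1, 4, 5, 9}  B4 = {1, 2, 4, 9}  B5 = {1, 2, 9, 10}  B6 = {0, 1, 5, 9}  B7 = {0, 1, 8, 9}  B8 = {2, 6, 9, 10}
Tree: B1–B2, B1–B3, B3–B4, B4–B5, B3–B6, B6–B7, B5–B8
The largest bag has 4 vertices, giving width 3; this decomposition certifies tw(G) ≤ 3. On the other hand G contains the 4-clique {1, 2, 9, 10}. A clique must lie in a single bag of any decomposition, so no decomposition can have width below 3. Therefore the treewidth is 3.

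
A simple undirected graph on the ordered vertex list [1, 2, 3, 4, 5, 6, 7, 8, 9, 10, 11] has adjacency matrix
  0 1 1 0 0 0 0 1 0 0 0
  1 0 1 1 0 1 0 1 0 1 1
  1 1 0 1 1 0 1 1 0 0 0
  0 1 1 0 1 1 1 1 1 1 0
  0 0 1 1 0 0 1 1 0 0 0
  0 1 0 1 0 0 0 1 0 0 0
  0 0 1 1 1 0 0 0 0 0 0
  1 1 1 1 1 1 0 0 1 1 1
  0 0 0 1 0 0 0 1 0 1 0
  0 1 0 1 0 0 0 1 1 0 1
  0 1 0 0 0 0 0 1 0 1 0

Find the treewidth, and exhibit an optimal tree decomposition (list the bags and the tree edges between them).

Each bag holds 4 vertices, so the decomposition has width 3, which upper-bounds the treewidth. On the other hand G contains the 4-clique {4, 8, 9, 10}. A clique must lie in a single bag of any decomposition, so no decomposition can have width below 3. Therefore the treewidth is 3.

Treewidth 3.
One such decomposition:
Bags: B1 = {3, 4, 5, 8}  B2 = {2, 3, 4, 8}  B3 = {2, 4, 8, 10}  B4 = {4, 8, 9, 10}  B5 = {2, 8, 10, 11}  B6 = {2, 4, 6, 8}  B7 = {3, 4, 5, 7}  B8 = {1, 2, 3, 8}
Tree: B1–B2, B2–B3, B3–B4, B3–B5, B2–B6, B1–B7, B2–B8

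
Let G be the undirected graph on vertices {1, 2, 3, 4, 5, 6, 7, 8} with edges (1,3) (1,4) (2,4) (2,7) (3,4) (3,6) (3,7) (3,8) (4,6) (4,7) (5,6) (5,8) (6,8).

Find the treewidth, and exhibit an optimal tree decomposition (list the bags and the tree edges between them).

Treewidth 2.
One optimal decomposition is:
Bags: B1 = {3, 4, 7}  B2 = {3, 4, 6}  B3 = {3, 6, 8}  B4 = {1, 3, 4}  B5 = {5, 6, 8}  B6 = {2, 4, 7}
Tree: B1–B2, B2–B3, B2–B4, B3–B5, B1–B6

The largest bag has 3 vertices, giving width 2; this decomposition certifies tw(G) ≤ 2. On the other hand G contains the 3-clique {2, 4, 7}. A clique must lie in a single bag of any decomposition, so no decomposition can have width below 2. Hence tw(G) = 2 exactly.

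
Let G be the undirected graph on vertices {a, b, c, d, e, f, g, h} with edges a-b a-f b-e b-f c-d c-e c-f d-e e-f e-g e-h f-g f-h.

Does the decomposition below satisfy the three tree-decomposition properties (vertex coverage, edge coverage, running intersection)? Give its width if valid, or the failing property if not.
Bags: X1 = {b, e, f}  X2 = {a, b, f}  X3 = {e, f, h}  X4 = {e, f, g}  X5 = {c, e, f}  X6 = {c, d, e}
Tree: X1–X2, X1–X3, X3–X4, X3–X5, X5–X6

Yes; width 2.

Every vertex of G appears in some bag (union = {a, b, c, d, e, f, g, h}); every edge is covered by a bag; and for each vertex v the set of bags containing v is connected in the bag tree. The decomposition is therefore valid. The largest bag has 3 vertices, so the width is 2.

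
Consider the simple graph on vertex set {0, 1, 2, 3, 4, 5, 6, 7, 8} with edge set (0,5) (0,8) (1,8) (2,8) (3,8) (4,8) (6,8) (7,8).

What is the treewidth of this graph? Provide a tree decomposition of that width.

Each bag holds 2 vertices, so the decomposition has width 1, which upper-bounds the treewidth. G has an edge, so its treewidth is at least 1. Combining the bounds, tw(G) = 1.

Treewidth 1.
One optimal decomposition is:
Bags: B1 = {4, 8}  B2 = {0, 8}  B3 = {6, 8}  B4 = {7, 8}  B5 = {2, 8}  B6 = {3, 8}  B7 = {0, 5}  B8 = {1, 8}
Tree: B1–B2, B1–B3, B1–B4, B1–B5, B2–B6, B2–B7, B6–B8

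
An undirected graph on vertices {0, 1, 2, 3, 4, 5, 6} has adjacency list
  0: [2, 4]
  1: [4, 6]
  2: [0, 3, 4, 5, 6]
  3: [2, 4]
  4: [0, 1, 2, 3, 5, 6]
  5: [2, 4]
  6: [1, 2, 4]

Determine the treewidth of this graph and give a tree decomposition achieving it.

Treewidth 2.
One such decomposition:
Bags: B1 = {2, 3, 4}  B2 = {0, 2, 4}  B3 = {2, 4, 5}  B4 = {2, 4, 6}  B5 = {1, 4, 6}
Tree: B1–B2, B2–B3, B3–B4, B4–B5

Every bag has size at most 3, so the width is 3 − 1 = 2 and tw(G) ≤ 2. For the lower bound, the 3 vertices {1, 4, 6} are pairwise adjacent, and any tree decomposition puts a clique entirely inside one bag — forcing width ≥ 2. Combining the bounds, tw(G) = 2.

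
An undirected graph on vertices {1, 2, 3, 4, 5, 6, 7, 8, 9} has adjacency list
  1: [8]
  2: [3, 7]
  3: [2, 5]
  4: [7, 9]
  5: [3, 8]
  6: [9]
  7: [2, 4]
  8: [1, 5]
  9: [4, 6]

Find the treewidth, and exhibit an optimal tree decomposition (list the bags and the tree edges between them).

Treewidth 1.
One such decomposition:
Bags: B1 = {1, 8}  B2 = {5, 8}  B3 = {3, 5}  B4 = {2, 3}  B5 = {2, 7}  B6 = {4, 7}  B7 = {4, 9}  B8 = {6, 9}
Tree: B1–B2, B2–B3, B3–B4, B4–B5, B5–B6, B6–B7, B7–B8

Every bag has size at most 2, so the width is 2 − 1 = 1 and tw(G) ≤ 1. Any graph with an edge has treewidth ≥ 1, and G has the edge 1–8. Therefore the treewidth is 1.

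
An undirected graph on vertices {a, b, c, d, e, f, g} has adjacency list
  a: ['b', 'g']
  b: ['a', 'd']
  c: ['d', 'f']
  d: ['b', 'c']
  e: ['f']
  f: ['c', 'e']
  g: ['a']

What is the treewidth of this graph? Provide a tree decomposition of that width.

Each bag holds 2 vertices, so the decomposition has width 1, which upper-bounds the treewidth. Since G has at least one edge (e.g. e–f), it is not an edgeless graph, so tw(G) ≥ 1. The upper and lower bounds meet at 1, so that is the treewidth.

Treewidth 1.
One optimal decomposition is:
Bags: B1 = {e, f}  B2 = {c, f}  B3 = {c, d}  B4 = {b, d}  B5 = {a, b}  B6 = {a, g}
Tree: B1–B2, B2–B3, B3–B4, B4–B5, B5–B6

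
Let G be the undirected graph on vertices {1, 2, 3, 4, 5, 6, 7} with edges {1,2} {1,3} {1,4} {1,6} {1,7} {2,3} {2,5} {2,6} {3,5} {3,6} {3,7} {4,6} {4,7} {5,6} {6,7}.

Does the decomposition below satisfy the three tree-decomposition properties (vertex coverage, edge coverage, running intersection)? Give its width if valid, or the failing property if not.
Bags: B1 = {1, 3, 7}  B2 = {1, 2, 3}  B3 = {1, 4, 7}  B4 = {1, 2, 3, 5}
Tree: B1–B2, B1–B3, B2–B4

A tree decomposition must satisfy three properties: every vertex lies in some bag; for every edge, both endpoints lie together in some bag; and for every vertex, the bags containing it form a connected subtree. Here vertex 6 appears in no bag, so the decomposition is invalid.

No — vertex 6 appears in no bag.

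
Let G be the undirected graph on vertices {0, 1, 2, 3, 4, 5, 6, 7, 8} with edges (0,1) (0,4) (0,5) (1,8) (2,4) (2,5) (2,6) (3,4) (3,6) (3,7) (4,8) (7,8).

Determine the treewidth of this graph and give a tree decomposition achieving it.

Treewidth 3.
One such decomposition:
Bags: B1 = {0, 1, 5, 8}  B2 = {0, 4, 5, 8}  B3 = {2, 4, 5, 8}  B4 = {2, 4, 7, 8}  B5 = {2, 3, 4, 7}  B6 = {2, 3, 6, 7}
Tree: B1–B2, B2–B3, B3–B4, B4–B5, B5–B6

Every bag has size at most 4, so the width is 4 − 1 = 3 and tw(G) ≤ 3. For the lower bound: the 4 vertex sets {0,1,5}, {8}, {4}, {2,3,6,7} are disjoint, each induces a connected subgraph, and every pair is joined by at least one edge of G. Contracting each set to a single vertex therefore yields K_{4} as a minor, and since treewidth is minor-monotone, tw(G) ≥ tw(K_{4}) = 3. Combining the bounds, tw(G) = 3.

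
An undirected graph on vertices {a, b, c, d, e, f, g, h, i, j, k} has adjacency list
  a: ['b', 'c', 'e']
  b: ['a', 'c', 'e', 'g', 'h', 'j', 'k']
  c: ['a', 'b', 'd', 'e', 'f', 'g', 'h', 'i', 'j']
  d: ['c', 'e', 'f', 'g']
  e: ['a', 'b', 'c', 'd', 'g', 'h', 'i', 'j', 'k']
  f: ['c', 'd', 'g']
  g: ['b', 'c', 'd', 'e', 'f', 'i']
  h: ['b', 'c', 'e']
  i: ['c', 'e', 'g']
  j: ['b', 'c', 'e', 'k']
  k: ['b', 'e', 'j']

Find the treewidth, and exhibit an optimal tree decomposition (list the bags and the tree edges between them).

Each bag holds 4 vertices, so the decomposition has width 3, which upper-bounds the treewidth. Conversely, {c, d, e, g} is a clique of size 4, and the vertices of any clique must share a bag in every tree decomposition; so some bag has ≥ 4 vertices and tw(G) ≥ 3. Combining the bounds, tw(G) = 3.

Treewidth 3.
One optimal decomposition is:
Bags: B1 = {b, c, e, g}  B2 = {c, e, g, i}  B3 = {b, c, e, h}  B4 = {c, d, e, g}  B5 = {b, c, e, j}  B6 = {a, b, c, e}  B7 = {c, d, f, g}  B8 = {b, e, j, k}
Tree: B1–B2, B1–B3, B1–B4, B3–B5, B1–B6, B4–B7, B5–B8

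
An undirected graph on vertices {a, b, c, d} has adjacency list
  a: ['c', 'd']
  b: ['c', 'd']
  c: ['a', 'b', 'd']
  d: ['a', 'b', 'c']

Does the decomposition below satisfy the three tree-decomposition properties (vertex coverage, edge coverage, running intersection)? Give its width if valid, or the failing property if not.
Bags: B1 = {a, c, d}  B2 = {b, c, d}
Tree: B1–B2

Every vertex of G appears in some bag (union = {a, b, c, d}); every edge is covered by a bag; and for each vertex v the set of bags containing v is connected in the bag tree. The decomposition is therefore valid. The largest bag has 3 vertices, so the width is 2.

Yes; width 2.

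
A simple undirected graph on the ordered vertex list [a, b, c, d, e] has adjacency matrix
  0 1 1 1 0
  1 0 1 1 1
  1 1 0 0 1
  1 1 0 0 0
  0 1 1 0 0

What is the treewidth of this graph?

2

A width-2 tree decomposition is:
Bags: B1 = {a, b, c}  B2 = {a, b, d}  B3 = {b, c, e}
Tree: B1–B2, B1–B3
Every bag has size at most 3, so the width is 3 − 1 = 2 and tw(G) ≤ 2. For the lower bound, the 3 vertices {a, b, d} are pairwise adjacent, and any tree decomposition puts a clique entirely inside one bag — forcing width ≥ 2. Combining the bounds, tw(G) = 2.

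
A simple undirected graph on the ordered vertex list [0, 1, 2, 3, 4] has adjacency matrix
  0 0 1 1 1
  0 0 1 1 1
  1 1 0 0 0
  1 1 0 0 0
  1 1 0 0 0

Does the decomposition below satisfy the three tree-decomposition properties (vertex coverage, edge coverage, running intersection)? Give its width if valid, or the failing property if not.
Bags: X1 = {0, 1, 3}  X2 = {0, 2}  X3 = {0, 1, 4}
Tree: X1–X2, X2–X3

No — edge (1,2) lies in no bag.

A tree decomposition must satisfy three properties: every vertex lies in some bag; for every edge, both endpoints lie together in some bag; and for every vertex, the bags containing it form a connected subtree. Here edge (1,2) lies in no bag, so the decomposition is invalid.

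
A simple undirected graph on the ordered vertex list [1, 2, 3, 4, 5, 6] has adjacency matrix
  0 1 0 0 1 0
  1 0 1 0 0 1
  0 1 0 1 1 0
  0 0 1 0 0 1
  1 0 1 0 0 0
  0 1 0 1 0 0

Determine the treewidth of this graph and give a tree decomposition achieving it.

Treewidth 2.
One optimal decomposition is:
Bags: B1 = {3, 4, 6}  B2 = {2, 3, 6}  B3 = {2, 3, 5}  B4 = {1, 2, 5}
Tree: B1–B2, B2–B3, B3–B4

The largest bag has 3 vertices, giving width 2; this decomposition certifies tw(G) ≤ 2. Since 4–6–2–3–4 is a cycle in G, G is not acyclic. Forests are exactly the graphs of treewidth ≤ 1, so tw(G) ≥ 2. Therefore the treewidth is 2.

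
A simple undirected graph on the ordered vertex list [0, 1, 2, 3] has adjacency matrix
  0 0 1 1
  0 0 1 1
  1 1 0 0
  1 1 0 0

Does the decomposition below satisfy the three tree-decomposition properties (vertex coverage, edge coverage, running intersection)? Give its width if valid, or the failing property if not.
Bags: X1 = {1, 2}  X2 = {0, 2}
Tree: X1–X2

No — vertex 3 appears in no bag.

A tree decomposition must satisfy three properties: every vertex lies in some bag; for every edge, both endpoints lie together in some bag; and for every vertex, the bags containing it form a connected subtree. Here vertex 3 appears in no bag, so the decomposition is invalid.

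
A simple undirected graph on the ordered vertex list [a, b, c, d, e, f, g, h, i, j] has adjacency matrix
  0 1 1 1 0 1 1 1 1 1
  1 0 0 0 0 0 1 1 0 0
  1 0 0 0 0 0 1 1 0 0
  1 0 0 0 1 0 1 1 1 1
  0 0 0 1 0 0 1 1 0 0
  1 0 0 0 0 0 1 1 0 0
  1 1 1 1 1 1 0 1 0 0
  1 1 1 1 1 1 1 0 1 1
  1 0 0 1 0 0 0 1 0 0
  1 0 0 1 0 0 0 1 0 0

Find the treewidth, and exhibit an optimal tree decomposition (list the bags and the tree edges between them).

Treewidth 3.
One optimal decomposition is:
Bags: B1 = {a, d, g, h}  B2 = {a, f, g, h}  B3 = {a, c, g, h}  B4 = {d, e, g, h}  B5 = {a, d, h, j}  B6 = {a, b, g, h}  B7 = {a, d, h, i}
Tree: B1–B2, B1–B3, B1–B4, B1–B5, B3–B6, B1–B7

Every bag has size at most 4, so the width is 4 − 1 = 3 and tw(G) ≤ 3. For the lower bound, the 4 vertices {d, e, g, h} are pairwise adjacent, and any tree decomposition puts a clique entirely inside one bag — forcing width ≥ 3. Hence tw(G) = 3 exactly.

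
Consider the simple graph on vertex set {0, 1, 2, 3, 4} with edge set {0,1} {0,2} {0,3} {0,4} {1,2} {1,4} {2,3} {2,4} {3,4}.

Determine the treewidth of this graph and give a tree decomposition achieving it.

Each bag holds 4 vertices, so the decomposition has width 3, which upper-bounds the treewidth. Conversely, {0, 1, 2, 4} is a clique of size 4, and the vertices of any clique must share a bag in every tree decomposition; so some bag has ≥ 4 vertices and tw(G) ≥ 3. Hence tw(G) = 3 exactly.

Treewidth 3.
Bags: B1 = {0, 2, 3, 4}  B2 = {0, 1, 2, 4}
Tree: B1–B2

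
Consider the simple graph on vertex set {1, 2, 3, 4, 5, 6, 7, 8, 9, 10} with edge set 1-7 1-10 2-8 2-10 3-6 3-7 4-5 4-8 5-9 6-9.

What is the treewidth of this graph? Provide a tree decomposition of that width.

Treewidth 2.
One such decomposition:
Bags: B1 = {5, 6, 9}  B2 = {3, 5, 6}  B3 = {3, 5, 7}  B4 = {1, 5, 7}  B5 = {1, 5, 10}  B6 = {2, 5, 10}  B7 = {2, 5, 8}  B8 = {4, 5, 8}
Tree: B1–B2, B2–B3, B3–B4, B4–B5, B5–B6, B6–B7, B7–B8

The largest bag has 3 vertices, giving width 2; this decomposition certifies tw(G) ≤ 2. For the lower bound, G contains the cycle 5–9–6–3–7–1–10–2–8–4–5, so G is not a forest; only forests have treewidth ≤ 1, hence tw(G) ≥ 2. Combining the bounds, tw(G) = 2.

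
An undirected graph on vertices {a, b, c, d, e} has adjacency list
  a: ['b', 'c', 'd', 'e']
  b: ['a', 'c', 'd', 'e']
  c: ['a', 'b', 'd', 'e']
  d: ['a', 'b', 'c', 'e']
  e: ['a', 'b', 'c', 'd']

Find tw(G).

4

A width-4 tree decomposition is:
Bags: B1 = {a, b, c, d, e}
Tree: (single bag)
A single bag containing all 5 vertices is trivially a valid decomposition of width 4. Conversely, {a, b, c, d, e} is a clique of size 5, and the vertices of any clique must share a bag in every tree decomposition; so some bag has ≥ 5 vertices and tw(G) ≥ 4. Hence tw(G) = 4 exactly.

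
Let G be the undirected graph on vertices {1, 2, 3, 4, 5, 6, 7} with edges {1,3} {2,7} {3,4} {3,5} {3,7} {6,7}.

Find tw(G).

1

A width-1 tree decomposition is:
Bags: B1 = {6, 7}  B2 = {3, 7}  B3 = {3, 4}  B4 = {1, 3}  B5 = {3, 5}  B6 = {2, 7}
Tree: B1–B2, B2–B3, B3–B4, B2–B5, B1–B6
Each bag holds 2 vertices, so the decomposition has width 1, which upper-bounds the treewidth. Any graph with an edge has treewidth ≥ 1, and G has the edge 7–6. The upper and lower bounds meet at 1, so that is the treewidth.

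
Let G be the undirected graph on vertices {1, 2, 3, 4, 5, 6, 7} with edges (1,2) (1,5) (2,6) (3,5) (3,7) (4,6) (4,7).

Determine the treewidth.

2

A width-2 tree decomposition is:
Bags: B1 = {2, 4, 6}  B2 = {1, 2, 4}  B3 = {1, 4, 5}  B4 = {3, 4, 5}  B5 = {3, 4, 7}
Tree: B1–B2, B2–B3, B3–B4, B4–B5
The largest bag has 3 vertices, giving width 2; this decomposition certifies tw(G) ≤ 2. Since 4–6–2–1–5–3–7–4 is a cycle in G, G is not acyclic. Forests are exactly the graphs of treewidth ≤ 1, so tw(G) ≥ 2. Combining the bounds, tw(G) = 2.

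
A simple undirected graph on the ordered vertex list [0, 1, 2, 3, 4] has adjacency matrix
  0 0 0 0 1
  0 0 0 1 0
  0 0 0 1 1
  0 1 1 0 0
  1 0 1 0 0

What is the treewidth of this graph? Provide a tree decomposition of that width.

The largest bag has 2 vertices, giving width 1; this decomposition certifies tw(G) ≤ 1. Since G has at least one edge (e.g. 1–3), it is not an edgeless graph, so tw(G) ≥ 1. Hence tw(G) = 1 exactly.

Treewidth 1.
One such decomposition:
Bags: B1 = {1, 3}  B2 = {2, 3}  B3 = {2, 4}  B4 = {0, 4}
Tree: B1–B2, B2–B3, B3–B4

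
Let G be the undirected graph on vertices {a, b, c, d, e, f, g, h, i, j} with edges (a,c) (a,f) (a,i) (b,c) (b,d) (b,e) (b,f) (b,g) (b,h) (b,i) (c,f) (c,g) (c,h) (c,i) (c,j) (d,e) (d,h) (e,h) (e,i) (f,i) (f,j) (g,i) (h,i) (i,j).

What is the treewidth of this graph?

3

A width-3 tree decomposition is:
Bags: B1 = {b, c, h, i}  B2 = {b, c, g, i}  B3 = {b, e, h, i}  B4 = {b, c, f, i}  B5 = {b, d, e, h}  B6 = {a, c, f, i}  B7 = {c, f, i, j}
Tree: B1–B2, B1–B3, B1–B4, B3–B5, B4–B6, B6–B7
The largest bag has 4 vertices, giving width 3; this decomposition certifies tw(G) ≤ 3. Conversely, {b, d, e, h} is a clique of size 4, and the vertices of any clique must share a bag in every tree decomposition; so some bag has ≥ 4 vertices and tw(G) ≥ 3. Therefore the treewidth is 3.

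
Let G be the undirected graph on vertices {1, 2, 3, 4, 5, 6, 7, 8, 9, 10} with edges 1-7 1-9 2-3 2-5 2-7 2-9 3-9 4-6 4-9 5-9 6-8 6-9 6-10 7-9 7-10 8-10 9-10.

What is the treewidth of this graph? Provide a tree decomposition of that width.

Every bag has size at most 3, so the width is 3 − 1 = 2 and tw(G) ≤ 2. On the other hand G contains the 3-clique {6, 8, 10}. A clique must lie in a single bag of any decomposition, so no decomposition can have width below 2. The upper and lower bounds meet at 2, so that is the treewidth.

Treewidth 2.
Bags: B1 = {7, 9, 10}  B2 = {6, 9, 10}  B3 = {4, 6, 9}  B4 = {2, 7, 9}  B5 = {2, 3, 9}  B6 = {2, 5, 9}  B7 = {1, 7, 9}  B8 = {6, 8, 10}
Tree: B1–B2, B2–B3, B1–B4, B4–B5, B5–B6, B1–B7, B2–B8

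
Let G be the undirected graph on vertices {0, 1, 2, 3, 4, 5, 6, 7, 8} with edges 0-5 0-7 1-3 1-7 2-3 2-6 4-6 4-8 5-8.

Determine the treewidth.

2

A width-2 tree decomposition is:
Bags: B1 = {4, 6, 8}  B2 = {2, 6, 8}  B3 = {2, 3, 8}  B4 = {1, 3, 8}  B5 = {1, 7, 8}  B6 = {0, 7, 8}  B7 = {0, 5, 8}
Tree: B1–B2, B2–B3, B3–B4, B4–B5, B5–B6, B6–B7
Each bag holds 3 vertices, so the decomposition has width 2, which upper-bounds the treewidth. Since 8–4–6–2–3–1–7–0–5–8 is a cycle in G, G is not acyclic. Forests are exactly the graphs of treewidth ≤ 1, so tw(G) ≥ 2. Hence tw(G) = 2 exactly.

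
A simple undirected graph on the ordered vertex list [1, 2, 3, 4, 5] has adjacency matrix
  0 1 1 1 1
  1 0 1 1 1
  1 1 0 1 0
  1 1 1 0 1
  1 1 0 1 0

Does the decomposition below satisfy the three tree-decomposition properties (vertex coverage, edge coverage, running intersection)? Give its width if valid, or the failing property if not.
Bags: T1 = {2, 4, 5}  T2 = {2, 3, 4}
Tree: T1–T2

A tree decomposition must satisfy three properties: every vertex lies in some bag; for every edge, both endpoints lie together in some bag; and for every vertex, the bags containing it form a connected subtree. Here vertex 1 appears in no bag, so the decomposition is invalid.

No — vertex 1 appears in no bag.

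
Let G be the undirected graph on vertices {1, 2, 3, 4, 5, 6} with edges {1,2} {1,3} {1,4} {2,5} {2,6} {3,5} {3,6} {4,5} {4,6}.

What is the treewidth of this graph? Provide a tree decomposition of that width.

The largest bag has 4 vertices, giving width 3; this decomposition certifies tw(G) ≤ 3. For the lower bound: the 4 vertex sets {2,6}, {3,5}, {4}, {1} are disjoint, each induces a connected subgraph, and every pair is joined by at least one edge of G. Contracting each set to a single vertex therefore yields K_{4} as a minor, and since treewidth is minor-monotone, tw(G) ≥ tw(K_{4}) = 3. Therefore the treewidth is 3.

Treewidth 3.
One such decomposition:
Bags: B1 = {2, 3, 4, 6}  B2 = {2, 3, 4, 5}  B3 = {1, 2, 3, 4}
Tree: B1–B2, B2–B3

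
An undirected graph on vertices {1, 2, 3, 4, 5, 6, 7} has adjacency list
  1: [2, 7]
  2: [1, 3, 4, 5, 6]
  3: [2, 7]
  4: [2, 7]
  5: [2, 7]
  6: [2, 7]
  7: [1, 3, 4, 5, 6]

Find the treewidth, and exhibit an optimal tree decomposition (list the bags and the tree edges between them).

Treewidth 2.
One optimal decomposition is:
Bags: B1 = {2, 6, 7}  B2 = {2, 4, 7}  B3 = {2, 5, 7}  B4 = {1, 2, 7}  B5 = {2, 3, 7}
Tree: B1–B2, B2–B3, B3–B4, B4–B5

The largest bag has 3 vertices, giving width 2; this decomposition certifies tw(G) ≤ 2. For the lower bound, G contains the cycle 2–6–7–4–2, so G is not a forest; only forests have treewidth ≤ 1, hence tw(G) ≥ 2. Therefore the treewidth is 2.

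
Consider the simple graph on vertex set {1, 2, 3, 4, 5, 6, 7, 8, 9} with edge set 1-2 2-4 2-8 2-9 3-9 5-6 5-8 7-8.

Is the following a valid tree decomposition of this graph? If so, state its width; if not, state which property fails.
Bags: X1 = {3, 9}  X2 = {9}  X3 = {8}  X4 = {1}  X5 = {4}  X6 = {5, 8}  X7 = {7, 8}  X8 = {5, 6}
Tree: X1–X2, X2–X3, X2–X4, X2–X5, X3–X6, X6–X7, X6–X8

A tree decomposition must satisfy three properties: every vertex lies in some bag; for every edge, both endpoints lie together in some bag; and for every vertex, the bags containing it form a connected subtree. Here vertex 2 appears in no bag, so the decomposition is invalid.

No — vertex 2 appears in no bag.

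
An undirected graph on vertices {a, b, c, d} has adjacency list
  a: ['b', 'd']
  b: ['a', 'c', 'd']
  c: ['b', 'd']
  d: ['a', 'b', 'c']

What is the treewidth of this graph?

2

A width-2 tree decomposition is:
Bags: B1 = {a, b, d}  B2 = {b, c, d}
Tree: B1–B2
Each bag holds 3 vertices, so the decomposition has width 2, which upper-bounds the treewidth. On the other hand G contains the 3-clique {b, c, d}. A clique must lie in a single bag of any decomposition, so no decomposition can have width below 2. The upper and lower bounds meet at 2, so that is the treewidth.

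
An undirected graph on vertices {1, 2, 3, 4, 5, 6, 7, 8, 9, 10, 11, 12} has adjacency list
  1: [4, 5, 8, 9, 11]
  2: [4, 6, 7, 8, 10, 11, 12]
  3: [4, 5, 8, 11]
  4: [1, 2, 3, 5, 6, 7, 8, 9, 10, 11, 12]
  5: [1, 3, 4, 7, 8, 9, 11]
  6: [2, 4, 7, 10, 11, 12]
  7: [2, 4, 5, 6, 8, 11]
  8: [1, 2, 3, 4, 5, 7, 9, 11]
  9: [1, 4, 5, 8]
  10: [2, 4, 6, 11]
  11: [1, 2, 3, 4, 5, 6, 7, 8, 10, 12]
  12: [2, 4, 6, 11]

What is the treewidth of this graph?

4

A width-4 tree decomposition is:
Bags: B1 = {4, 5, 7, 8, 11}  B2 = {2, 4, 7, 8, 11}  B3 = {2, 4, 6, 7, 11}  B4 = {3, 4, 5, 8, 11}  B5 = {1, 4, 5, 8, 11}  B6 = {2, 4, 6, 11, 12}  B7 = {1, 4, 5, 8, 9}  B8 = {2, 4, 6, 10, 11}
Tree: B1–B2, B2–B3, B1–B4, B4–B5, B3–B6, B5–B7, B3–B8
The largest bag has 5 vertices, giving width 4; this decomposition certifies tw(G) ≤ 4. For the lower bound, the 5 vertices {1, 4, 5, 8, 9} are pairwise adjacent, and any tree decomposition puts a clique entirely inside one bag — forcing width ≥ 4. Combining the bounds, tw(G) = 4.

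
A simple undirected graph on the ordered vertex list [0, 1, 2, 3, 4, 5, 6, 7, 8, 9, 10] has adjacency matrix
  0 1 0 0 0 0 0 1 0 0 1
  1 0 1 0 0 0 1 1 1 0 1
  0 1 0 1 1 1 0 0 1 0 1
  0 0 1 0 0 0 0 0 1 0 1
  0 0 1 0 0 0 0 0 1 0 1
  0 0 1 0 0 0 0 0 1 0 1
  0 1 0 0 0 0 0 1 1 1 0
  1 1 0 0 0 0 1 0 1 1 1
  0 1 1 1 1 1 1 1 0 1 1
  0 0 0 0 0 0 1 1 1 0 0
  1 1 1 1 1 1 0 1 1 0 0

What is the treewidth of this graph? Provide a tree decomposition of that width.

Each bag holds 4 vertices, so the decomposition has width 3, which upper-bounds the treewidth. Conversely, {0, 1, 7, 10} is a clique of size 4, and the vertices of any clique must share a bag in every tree decomposition; so some bag has ≥ 4 vertices and tw(G) ≥ 3. Combining the bounds, tw(G) = 3.

Treewidth 3.
One optimal decomposition is:
Bags: B1 = {0, 1, 7, 10}  B2 = {1, 7, 8, 10}  B3 = {1, 2, 8, 10}  B4 = {2, 4, 8, 10}  B5 = {1, 6, 7, 8}  B6 = {2, 3, 8, 10}  B7 = {2, 5, 8, 10}  B8 = {6, 7, 8, 9}
Tree: B1–B2, B2–B3, B3–B4, B2–B5, B4–B6, B6–B7, B5–B8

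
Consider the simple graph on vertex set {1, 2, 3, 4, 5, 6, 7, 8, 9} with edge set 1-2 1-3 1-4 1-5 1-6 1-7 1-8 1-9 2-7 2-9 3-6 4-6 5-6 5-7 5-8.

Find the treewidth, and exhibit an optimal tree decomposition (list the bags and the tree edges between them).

Treewidth 2.
One such decomposition:
Bags: B1 = {1, 2, 9}  B2 = {1, 2, 7}  B3 = {1, 5, 7}  B4 = {1, 5, 6}  B5 = {1, 5, 8}  B6 = {1, 3, 6}  B7 = {1, 4, 6}
Tree: B1–B2, B2–B3, B3–B4, B4–B5, B4–B6, B4–B7

Every bag has size at most 3, so the width is 3 − 1 = 2 and tw(G) ≤ 2. On the other hand G contains the 3-clique {1, 2, 9}. A clique must lie in a single bag of any decomposition, so no decomposition can have width below 2. Combining the bounds, tw(G) = 2.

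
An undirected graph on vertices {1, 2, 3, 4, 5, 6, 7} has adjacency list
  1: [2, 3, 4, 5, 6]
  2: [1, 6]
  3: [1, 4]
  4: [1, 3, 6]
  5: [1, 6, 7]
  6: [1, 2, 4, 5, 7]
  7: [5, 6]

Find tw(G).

A width-2 tree decomposition is:
Bags: B1 = {1, 4, 6}  B2 = {1, 5, 6}  B3 = {1, 3, 4}  B4 = {5, 6, 7}  B5 = {1, 2, 6}
Tree: B1–B2, B1–B3, B2–B4, B2–B5
The largest bag has 3 vertices, giving width 2; this decomposition certifies tw(G) ≤ 2. On the other hand G contains the 3-clique {1, 3, 4}. A clique must lie in a single bag of any decomposition, so no decomposition can have width below 2. Hence tw(G) = 2 exactly.

2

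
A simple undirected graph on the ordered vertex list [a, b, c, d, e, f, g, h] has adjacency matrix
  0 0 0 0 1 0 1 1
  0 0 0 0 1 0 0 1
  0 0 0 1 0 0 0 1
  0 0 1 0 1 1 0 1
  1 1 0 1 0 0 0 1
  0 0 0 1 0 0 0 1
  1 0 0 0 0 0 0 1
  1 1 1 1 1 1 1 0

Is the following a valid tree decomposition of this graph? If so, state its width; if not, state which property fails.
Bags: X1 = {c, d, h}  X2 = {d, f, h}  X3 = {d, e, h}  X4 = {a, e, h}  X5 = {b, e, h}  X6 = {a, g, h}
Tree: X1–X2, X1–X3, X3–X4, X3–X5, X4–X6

Checking the three conditions: (i) the bags cover all of {a, b, c, d, e, f, g, h}; (ii) for each edge, some bag contains both endpoints; (iii) the bags containing any fixed vertex form a subtree. All hold, so the decomposition is valid with width 3 − 1 = 2.

Yes; width 2.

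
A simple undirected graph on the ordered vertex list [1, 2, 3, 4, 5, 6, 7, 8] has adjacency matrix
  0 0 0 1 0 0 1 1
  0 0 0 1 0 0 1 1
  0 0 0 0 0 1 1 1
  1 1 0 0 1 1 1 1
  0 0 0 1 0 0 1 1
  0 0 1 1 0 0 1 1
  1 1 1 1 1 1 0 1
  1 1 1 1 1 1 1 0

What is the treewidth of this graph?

3

A width-3 tree decomposition is:
Bags: B1 = {4, 6, 7, 8}  B2 = {4, 5, 7, 8}  B3 = {2, 4, 7, 8}  B4 = {1, 4, 7, 8}  B5 = {3, 6, 7, 8}
Tree: B1–B2, B2–B3, B2–B4, B1–B5
Every bag has size at most 4, so the width is 4 − 1 = 3 and tw(G) ≤ 3. Conversely, {3, 6, 7, 8} is a clique of size 4, and the vertices of any clique must share a bag in every tree decomposition; so some bag has ≥ 4 vertices and tw(G) ≥ 3. The upper and lower bounds meet at 3, so that is the treewidth.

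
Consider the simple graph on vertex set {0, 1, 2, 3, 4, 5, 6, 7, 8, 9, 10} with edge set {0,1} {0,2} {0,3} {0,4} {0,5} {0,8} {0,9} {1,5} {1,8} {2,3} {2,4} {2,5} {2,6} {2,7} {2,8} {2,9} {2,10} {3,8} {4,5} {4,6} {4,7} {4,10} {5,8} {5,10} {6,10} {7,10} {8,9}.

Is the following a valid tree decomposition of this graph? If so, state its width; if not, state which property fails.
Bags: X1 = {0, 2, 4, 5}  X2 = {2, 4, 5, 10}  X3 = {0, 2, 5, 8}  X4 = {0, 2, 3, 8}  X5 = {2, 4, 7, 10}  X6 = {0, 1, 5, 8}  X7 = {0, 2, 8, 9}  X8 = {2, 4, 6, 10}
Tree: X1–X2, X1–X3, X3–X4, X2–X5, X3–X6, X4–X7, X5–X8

Yes; width 3.

Checking the three conditions: (i) the bags cover all of {0, 1, 2, 3, 4, 5, 6, 7, 8, 9, 10}; (ii) for each edge, some bag contains both endpoints; (iii) the bags containing any fixed vertex form a subtree. All hold, so the decomposition is valid with width 4 − 1 = 3.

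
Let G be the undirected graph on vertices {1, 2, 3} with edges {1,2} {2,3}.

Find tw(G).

A width-1 tree decomposition is:
Bags: B1 = {2, 3}  B2 = {1, 2}
Tree: B1–B2
Every bag has size at most 2, so the width is 2 − 1 = 1 and tw(G) ≤ 1. G has an edge, so its treewidth is at least 1. Hence tw(G) = 1 exactly.

1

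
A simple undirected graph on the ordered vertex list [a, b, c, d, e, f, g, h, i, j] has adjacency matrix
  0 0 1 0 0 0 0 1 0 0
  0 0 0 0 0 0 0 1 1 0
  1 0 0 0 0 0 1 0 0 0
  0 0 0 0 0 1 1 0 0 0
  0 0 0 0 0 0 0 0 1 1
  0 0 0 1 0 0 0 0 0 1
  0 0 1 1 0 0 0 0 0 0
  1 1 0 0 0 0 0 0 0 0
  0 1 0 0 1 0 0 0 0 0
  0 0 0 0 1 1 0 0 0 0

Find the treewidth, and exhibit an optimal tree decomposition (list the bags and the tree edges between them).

Treewidth 2.
One optimal decomposition is:
Bags: B1 = {d, f, g}  B2 = {f, g, j}  B3 = {e, g, j}  B4 = {e, g, i}  B5 = {b, g, i}  B6 = {b, g, h}  B7 = {a, g, h}  B8 = {a, c, g}
Tree: B1–B2, B2–B3, B3–B4, B4–B5, B5–B6, B6–B7, B7–B8

The largest bag has 3 vertices, giving width 2; this decomposition certifies tw(G) ≤ 2. For the lower bound, G contains the cycle g–d–f–j–e–i–b–h–a–c–g, so G is not a forest; only forests have treewidth ≤ 1, hence tw(G) ≥ 2. Therefore the treewidth is 2.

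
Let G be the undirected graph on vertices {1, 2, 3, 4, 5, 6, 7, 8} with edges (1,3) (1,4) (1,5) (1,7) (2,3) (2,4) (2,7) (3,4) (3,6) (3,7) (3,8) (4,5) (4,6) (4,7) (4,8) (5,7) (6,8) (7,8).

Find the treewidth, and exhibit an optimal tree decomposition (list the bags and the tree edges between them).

Treewidth 3.
One optimal decomposition is:
Bags: B1 = {3, 4, 7, 8}  B2 = {2, 3, 4, 7}  B3 = {1, 3, 4, 7}  B4 = {3, 4, 6, 8}  B5 = {1, 4, 5, 7}
Tree: B1–B2, B2–B3, B1–B4, B3–B5

Every bag has size at most 4, so the width is 4 − 1 = 3 and tw(G) ≤ 3. For the lower bound, the 4 vertices {3, 4, 6, 8} are pairwise adjacent, and any tree decomposition puts a clique entirely inside one bag — forcing width ≥ 3. Hence tw(G) = 3 exactly.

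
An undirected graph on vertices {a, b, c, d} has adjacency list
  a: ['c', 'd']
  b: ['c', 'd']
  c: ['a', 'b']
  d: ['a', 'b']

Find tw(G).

2

A width-2 tree decomposition is:
Bags: B1 = {a, c, d}  B2 = {b, c, d}
Tree: B1–B2
Every bag has size at most 3, so the width is 3 − 1 = 2 and tw(G) ≤ 2. For the lower bound, G contains the cycle c–a–d–b–c, so G is not a forest; only forests have treewidth ≤ 1, hence tw(G) ≥ 2. Hence tw(G) = 2 exactly.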